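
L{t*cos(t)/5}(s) (s^2 - 1)/(5*(s^2 + 1)^2)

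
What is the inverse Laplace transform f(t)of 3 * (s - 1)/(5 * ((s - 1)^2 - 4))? 3 * exp(t) * cosh(2 * t)/5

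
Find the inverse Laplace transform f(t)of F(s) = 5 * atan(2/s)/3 5 * sin(2 * t)/(3 * t)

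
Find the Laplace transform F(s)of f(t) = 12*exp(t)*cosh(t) 12*(s - 1)/(s*(s - 2))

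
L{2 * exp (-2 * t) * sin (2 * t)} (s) 4/ ( (s + 2)^2 + 4)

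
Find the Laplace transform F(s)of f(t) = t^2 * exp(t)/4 1/(2 * (s - 1)^3)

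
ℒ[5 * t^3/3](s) 10/s^4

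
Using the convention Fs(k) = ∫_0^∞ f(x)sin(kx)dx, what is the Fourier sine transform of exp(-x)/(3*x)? atan(k)/3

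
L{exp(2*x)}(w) 1/(w - 2)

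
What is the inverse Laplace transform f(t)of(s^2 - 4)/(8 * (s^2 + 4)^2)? t * cos(2 * t)/8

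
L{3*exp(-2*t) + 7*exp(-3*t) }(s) 7/(s + 3) + 3/(s + 2) 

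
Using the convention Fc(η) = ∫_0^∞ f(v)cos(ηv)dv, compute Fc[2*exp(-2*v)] 4/(η^2 + 4)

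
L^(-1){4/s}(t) 4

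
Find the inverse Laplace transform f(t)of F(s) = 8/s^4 4*t^3/3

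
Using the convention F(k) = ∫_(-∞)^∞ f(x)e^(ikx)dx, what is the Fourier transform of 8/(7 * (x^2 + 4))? 4 * pi * exp(-2 * Abs(k))/7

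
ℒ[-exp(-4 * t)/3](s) -1/(3 * s + 12)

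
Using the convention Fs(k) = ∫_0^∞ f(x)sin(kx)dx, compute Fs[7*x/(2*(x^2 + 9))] 7*pi*exp(-3*k)/4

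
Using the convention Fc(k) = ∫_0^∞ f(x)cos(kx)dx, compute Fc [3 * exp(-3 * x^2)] sqrt(3) * sqrt(pi) * exp(-k^2/12)/2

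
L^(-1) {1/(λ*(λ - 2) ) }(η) exp(η)*sinh(η) 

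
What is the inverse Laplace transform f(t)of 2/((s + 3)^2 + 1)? 2*exp(-3*t)*sin(t)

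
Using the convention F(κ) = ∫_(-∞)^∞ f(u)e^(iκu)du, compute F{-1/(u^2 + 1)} -pi * exp(-Abs(κ))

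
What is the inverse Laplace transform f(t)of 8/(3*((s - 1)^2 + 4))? 4*exp(t)*sin(2*t)/3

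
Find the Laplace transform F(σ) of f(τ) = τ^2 2/σ^3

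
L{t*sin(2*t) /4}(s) s/(s^2+4) ^2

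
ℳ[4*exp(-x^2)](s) 2*gamma(s/2)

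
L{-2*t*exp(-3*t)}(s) -2/(s+3)^2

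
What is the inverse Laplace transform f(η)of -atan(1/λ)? -sin(η)/η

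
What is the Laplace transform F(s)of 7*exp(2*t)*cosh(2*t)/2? 7*(s - 2)/(2*s*(s - 4))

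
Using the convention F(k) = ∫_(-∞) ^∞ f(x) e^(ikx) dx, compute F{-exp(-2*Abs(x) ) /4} -1/(k^2+4) 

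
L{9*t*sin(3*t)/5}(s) 54*s/(5*(s^2 + 9)^2)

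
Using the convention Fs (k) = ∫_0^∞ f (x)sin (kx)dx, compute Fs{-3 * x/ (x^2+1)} -3 * pi * exp (-k)/2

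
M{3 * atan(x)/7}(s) -3 * pi * sec(pi * s/2)/(14 * s)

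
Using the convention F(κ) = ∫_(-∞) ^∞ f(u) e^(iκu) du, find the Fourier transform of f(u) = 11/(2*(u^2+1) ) 11*pi*exp(-Abs(κ) ) /2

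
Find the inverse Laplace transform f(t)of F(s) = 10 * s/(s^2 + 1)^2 5 * t * sin(t)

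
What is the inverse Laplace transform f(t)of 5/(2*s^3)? 5*t^2/4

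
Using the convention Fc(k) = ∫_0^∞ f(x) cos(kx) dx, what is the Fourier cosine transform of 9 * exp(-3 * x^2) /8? 3 * sqrt(3) * sqrt(pi) * exp(-k^2/12) /16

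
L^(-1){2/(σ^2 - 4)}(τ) sinh(2 * τ)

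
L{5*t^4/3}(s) 40/s^5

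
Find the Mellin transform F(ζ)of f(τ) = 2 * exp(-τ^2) gamma(ζ/2)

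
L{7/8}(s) 7/(8 * s)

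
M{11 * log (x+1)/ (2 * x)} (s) -11 * pi * csc (pi * s)/ (2 * s - 2)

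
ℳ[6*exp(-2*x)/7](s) 6*gamma(s)/(7*2^s)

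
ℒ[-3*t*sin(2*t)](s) -12*s/(s^2 + 4)^2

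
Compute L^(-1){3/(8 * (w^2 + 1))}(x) 3 * sin(x)/8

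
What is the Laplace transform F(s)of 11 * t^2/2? 11/s^3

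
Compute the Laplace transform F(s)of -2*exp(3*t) -2/(s - 3)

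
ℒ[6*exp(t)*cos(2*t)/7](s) 6*(s - 1)/(7*((s - 1)^2+4))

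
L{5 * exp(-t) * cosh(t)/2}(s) 5 * (s+1)/(2 * s * (s+2))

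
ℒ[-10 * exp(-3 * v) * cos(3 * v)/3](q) 10 * (-q - 3)/(3 * ((q+3)^2+9))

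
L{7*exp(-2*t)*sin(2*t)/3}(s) 14/(3*((s + 2)^2 + 4))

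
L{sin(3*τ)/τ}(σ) atan(3/σ)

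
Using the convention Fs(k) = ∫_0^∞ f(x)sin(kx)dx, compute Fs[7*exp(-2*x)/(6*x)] 7*atan(k/2)/6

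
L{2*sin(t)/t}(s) 2*atan(1/s)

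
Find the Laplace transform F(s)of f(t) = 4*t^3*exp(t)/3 8/(s - 1)^4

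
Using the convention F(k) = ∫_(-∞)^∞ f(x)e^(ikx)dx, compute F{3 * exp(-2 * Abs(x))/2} 6/(k^2+4)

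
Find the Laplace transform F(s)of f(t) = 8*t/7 8/(7*s^2)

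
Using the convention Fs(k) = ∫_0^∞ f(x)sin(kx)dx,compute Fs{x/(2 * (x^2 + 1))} pi * exp(-k)/4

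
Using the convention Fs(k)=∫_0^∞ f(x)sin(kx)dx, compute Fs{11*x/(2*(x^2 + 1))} 11*pi*exp(-k)/4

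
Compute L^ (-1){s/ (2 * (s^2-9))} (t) cosh (3 * t)/2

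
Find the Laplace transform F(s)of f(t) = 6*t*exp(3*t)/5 6/(5*(s - 3)^2)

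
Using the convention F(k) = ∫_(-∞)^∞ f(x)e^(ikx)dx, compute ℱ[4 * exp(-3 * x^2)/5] 4 * sqrt(3) * sqrt(pi) * exp(-k^2/12)/15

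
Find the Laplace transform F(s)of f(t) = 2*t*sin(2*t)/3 8*s/(3*(s^2 + 4)^2)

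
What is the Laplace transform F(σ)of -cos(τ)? -σ/(σ^2 + 1)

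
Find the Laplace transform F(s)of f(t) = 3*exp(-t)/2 3/(2*(s + 1))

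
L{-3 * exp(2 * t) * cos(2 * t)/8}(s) 3 * (2 - s)/(8 * ((s - 2)^2+4))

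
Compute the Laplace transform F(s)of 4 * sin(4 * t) 16/(s^2 + 16)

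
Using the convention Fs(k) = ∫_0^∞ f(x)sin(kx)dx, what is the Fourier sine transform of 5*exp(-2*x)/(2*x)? 5*atan(k/2)/2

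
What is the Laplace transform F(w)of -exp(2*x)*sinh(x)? -1/((w - 2)^2 - 1)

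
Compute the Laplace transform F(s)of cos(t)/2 s/(2 * (s^2 + 1))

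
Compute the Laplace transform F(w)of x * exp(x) (w - 1)^(-2)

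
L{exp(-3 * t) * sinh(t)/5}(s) 1/(5 * ((s + 3)^2 - 1))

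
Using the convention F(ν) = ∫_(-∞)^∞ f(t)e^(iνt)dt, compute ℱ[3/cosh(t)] 3 * pi/cosh(pi * ν/2)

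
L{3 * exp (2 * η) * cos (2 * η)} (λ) 3 * (λ - 2)/ ( (λ - 2)^2 + 4)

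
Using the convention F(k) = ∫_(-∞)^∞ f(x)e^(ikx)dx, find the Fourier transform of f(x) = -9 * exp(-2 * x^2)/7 -9 * sqrt(2) * sqrt(pi) * exp(-k^2/8)/14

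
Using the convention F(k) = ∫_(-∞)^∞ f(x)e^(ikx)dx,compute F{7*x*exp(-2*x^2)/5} 7*sqrt(2)*I*sqrt(pi)*k*exp(-k^2/8)/40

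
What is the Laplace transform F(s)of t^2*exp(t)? 2/(s - 1)^3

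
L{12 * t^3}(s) 72/s^4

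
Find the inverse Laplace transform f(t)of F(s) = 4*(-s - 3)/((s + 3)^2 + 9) -4*exp(-3*t)*cos(3*t)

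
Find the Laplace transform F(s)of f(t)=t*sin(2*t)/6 2*s/(3*(s^2 + 4)^2)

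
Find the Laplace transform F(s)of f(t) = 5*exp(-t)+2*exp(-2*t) 2/(s+2)+5/(s+1)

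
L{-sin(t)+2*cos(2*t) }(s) 2*s/(s^2+4)-1/(s^2+1) 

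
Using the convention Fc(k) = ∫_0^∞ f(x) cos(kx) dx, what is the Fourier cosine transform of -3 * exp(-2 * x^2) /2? -3 * sqrt(2) * sqrt(pi) * exp(-k^2/8) /8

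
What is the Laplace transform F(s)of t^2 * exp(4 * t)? 2/(s - 4)^3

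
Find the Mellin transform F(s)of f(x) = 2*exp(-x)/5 2*gamma(s)/5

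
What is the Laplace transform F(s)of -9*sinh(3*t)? -27/(s^2-9)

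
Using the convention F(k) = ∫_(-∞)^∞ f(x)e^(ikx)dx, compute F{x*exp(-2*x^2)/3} sqrt(2)*I*sqrt(pi)*k*exp(-k^2/8)/24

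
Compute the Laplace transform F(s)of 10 10/s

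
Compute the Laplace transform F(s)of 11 11/s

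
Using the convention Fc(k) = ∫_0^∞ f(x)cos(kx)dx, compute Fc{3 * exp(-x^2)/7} 3 * sqrt(pi) * exp(-k^2/4)/14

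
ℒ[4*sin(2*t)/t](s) 4*atan(2/s)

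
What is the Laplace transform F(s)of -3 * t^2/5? -6/(5 * s^3)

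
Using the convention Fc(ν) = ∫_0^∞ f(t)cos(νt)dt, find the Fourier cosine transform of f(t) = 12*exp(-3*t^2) 2*sqrt(3)*sqrt(pi)*exp(-ν^2/12)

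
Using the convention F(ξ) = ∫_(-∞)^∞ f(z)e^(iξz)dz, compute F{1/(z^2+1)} pi * exp(-Abs(ξ))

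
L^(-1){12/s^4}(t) 2 * t^3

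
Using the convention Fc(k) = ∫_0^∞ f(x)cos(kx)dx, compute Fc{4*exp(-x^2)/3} 2*sqrt(pi)*exp(-k^2/4)/3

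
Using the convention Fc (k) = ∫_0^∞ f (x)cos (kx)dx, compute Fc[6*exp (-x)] 6/ (k^2 + 1)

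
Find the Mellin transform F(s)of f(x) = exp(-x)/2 gamma(s)/2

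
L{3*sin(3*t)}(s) 9/(s^2 + 9)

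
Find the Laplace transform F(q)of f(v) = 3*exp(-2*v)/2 3/(2*(q + 2))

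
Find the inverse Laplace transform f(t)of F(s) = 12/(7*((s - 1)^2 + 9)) 4*exp(t)*sin(3*t)/7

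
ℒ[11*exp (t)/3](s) 11/ (3*(s - 1))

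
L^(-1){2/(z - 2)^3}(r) r^2*exp(2*r)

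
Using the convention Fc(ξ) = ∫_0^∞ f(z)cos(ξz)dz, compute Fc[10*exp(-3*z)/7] 30/(7*(ξ^2 + 9))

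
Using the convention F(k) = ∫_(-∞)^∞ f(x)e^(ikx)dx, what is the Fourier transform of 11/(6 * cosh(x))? 11 * pi/(6 * cosh(pi * k/2))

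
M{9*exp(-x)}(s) 9*gamma(s)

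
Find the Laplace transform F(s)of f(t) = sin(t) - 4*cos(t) 1/(s^2 + 1) - 4*s/(s^2 + 1)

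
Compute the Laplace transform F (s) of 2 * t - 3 2/s^2 - 3/s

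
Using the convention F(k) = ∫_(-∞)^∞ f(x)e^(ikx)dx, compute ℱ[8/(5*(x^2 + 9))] 8*pi*exp(-3*Abs(k))/15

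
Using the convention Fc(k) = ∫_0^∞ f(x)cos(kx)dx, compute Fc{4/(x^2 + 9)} 2 * pi * exp(-3 * k)/3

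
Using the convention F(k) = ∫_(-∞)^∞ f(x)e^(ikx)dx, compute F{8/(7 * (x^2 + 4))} 4 * pi * exp(-2 * Abs(k))/7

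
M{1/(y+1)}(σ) pi*csc(pi*σ)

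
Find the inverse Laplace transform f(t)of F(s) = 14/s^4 7*t^3/3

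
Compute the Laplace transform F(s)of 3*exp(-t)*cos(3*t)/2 3*(s + 1)/(2*((s + 1)^2 + 9))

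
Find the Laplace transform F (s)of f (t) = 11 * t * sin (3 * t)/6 11 * s/ (s^2+9)^2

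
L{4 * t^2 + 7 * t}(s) 7/s^2 + 8/s^3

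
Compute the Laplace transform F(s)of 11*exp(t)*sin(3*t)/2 33/(2*((s - 1)^2 + 9))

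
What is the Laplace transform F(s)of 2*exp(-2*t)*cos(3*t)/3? 2*(s + 2)/(3*((s + 2)^2 + 9))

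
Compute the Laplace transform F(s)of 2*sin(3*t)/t 2*atan(3/s)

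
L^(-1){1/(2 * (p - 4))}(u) exp(4 * u)/2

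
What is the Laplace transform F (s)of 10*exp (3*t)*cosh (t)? 10*(s - 3)/ ( (s - 3)^2 - 1)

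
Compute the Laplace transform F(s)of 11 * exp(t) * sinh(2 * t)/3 22/(3 * ((s - 1)^2 - 4))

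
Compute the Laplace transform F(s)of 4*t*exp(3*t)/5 4/(5*(s - 3)^2)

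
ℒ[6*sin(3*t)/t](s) 6*atan(3/s)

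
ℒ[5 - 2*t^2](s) 5/s - 4/s^3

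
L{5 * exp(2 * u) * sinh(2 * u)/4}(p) 5/(2 * p * (p - 4))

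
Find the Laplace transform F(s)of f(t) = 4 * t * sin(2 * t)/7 16 * s/(7 * (s^2 + 4)^2)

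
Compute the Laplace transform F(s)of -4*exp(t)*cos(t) 4*(1 - s)/((s - 1)^2 + 1)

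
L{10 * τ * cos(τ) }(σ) 10 * (σ^2 - 1) /(σ^2+1) ^2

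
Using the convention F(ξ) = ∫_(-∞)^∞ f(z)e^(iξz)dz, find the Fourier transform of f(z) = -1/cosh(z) -pi/cosh(pi*ξ/2)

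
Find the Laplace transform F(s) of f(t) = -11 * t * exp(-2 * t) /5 -11/(5 * (s+2) ^2) 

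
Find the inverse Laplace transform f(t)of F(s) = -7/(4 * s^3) -7 * t^2/8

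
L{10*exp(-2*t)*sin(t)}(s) 10/((s + 2)^2 + 1)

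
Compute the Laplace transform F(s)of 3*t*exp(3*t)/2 3/(2*(s - 3)^2)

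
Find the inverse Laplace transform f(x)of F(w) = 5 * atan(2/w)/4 5 * sin(2 * x)/(4 * x)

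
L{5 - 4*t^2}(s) 5/s - 8/s^3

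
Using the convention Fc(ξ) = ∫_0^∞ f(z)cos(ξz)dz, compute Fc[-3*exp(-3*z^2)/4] -sqrt(3)*sqrt(pi)*exp(-ξ^2/12)/8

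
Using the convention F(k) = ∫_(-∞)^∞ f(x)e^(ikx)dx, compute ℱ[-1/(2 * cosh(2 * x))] -pi/(4 * cosh(pi * k/4))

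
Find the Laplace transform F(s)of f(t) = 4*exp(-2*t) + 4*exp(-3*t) 4/(s + 3) + 4/(s + 2)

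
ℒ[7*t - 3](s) 7/s^2 - 3/s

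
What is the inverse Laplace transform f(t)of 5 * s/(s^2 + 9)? 5 * cos(3 * t)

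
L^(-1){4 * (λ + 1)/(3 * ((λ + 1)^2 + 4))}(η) 4 * exp(-η) * cos(2 * η)/3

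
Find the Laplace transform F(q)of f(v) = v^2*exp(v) 2/(q - 1)^3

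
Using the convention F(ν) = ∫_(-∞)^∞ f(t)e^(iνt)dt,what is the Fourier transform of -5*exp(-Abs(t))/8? -5/(4*ν^2+4)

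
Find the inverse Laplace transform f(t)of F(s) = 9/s 9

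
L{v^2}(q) 2/q^3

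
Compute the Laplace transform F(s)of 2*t 2/s^2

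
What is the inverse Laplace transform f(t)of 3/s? 3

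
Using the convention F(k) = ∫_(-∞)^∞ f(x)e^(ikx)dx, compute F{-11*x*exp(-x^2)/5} -11*I*sqrt(pi)*k*exp(-k^2/4)/10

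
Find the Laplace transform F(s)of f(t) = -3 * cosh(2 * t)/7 -3 * s/(7 * s^2-28)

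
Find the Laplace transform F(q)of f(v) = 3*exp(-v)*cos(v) 3*(q + 1)/((q + 1)^2 + 1)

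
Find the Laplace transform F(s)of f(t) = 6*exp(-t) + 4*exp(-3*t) 6/(s + 1) + 4/(s + 3)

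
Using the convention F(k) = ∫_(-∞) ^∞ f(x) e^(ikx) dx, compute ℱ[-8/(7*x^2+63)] -8*pi*exp(-3*Abs(k) ) /21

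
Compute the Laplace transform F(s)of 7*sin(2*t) 14/(s^2 + 4)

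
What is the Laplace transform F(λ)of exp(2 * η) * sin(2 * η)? 2/((λ - 2)^2 + 4)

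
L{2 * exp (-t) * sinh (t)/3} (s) 2/ (3 * s * (s+2))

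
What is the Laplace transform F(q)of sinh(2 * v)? 2/(q^2-4)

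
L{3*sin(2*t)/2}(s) 3/(s^2 + 4)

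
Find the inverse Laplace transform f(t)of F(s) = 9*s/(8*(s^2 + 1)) 9*cos(t)/8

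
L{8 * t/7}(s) 8/(7 * s^2)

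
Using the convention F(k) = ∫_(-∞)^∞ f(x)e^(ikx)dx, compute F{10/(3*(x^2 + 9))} 10*pi*exp(-3*Abs(k))/9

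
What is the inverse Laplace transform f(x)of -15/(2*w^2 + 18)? -5*sin(3*x)/2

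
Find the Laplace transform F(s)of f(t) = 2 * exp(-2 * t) 2/(s+2)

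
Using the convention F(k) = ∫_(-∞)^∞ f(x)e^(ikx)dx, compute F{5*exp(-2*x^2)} 5*sqrt(2)*sqrt(pi)*exp(-k^2/8)/2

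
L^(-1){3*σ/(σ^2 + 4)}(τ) 3*cos(2*τ)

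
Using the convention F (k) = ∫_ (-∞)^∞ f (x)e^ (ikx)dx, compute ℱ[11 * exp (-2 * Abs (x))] 44/ (k^2 + 4)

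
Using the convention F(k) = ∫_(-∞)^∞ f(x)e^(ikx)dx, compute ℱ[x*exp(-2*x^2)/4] sqrt(2)*I*sqrt(pi)*k*exp(-k^2/8)/32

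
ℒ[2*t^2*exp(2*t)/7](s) 4/(7*(s - 2)^3)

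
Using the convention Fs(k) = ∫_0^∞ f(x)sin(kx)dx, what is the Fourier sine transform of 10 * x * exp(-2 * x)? 40 * k/(k^2+4)^2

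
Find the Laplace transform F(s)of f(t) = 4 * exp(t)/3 4/(3 * (s - 1))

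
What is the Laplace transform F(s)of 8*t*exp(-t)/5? 8/(5*(s + 1)^2)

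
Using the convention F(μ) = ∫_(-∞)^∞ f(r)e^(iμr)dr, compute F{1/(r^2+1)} pi * exp(-Abs(μ))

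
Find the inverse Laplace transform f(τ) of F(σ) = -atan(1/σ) -sin(τ) /τ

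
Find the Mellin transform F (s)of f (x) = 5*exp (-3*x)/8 5*gamma (s)/ (8*3^s)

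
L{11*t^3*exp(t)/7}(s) 66/(7*(s - 1)^4)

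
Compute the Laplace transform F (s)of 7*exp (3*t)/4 7/ (4*(s - 3))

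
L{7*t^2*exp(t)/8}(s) 7/(4*(s - 1)^3)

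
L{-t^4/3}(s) -8/s^5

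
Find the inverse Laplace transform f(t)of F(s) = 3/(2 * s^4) t^3/4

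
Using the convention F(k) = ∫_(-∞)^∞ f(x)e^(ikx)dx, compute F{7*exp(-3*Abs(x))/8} 21/(4*(k^2 + 9))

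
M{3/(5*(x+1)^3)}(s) 3*pi*(s - 2)*(s - 1)/(10*sin(pi*s))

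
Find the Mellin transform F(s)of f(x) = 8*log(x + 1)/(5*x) -8*pi*csc(pi*s)/(5*s - 5)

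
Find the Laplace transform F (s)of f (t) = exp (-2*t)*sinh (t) 1/ ( (s + 2)^2 - 1)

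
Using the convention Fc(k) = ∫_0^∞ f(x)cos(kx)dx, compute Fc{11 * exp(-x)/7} 11/(7 * (k^2+1))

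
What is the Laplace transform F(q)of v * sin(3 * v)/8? 3 * q/(4 * (q^2+9)^2)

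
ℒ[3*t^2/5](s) 6/(5*s^3)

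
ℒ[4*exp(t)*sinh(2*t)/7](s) 8/(7*((s - 1)^2 - 4))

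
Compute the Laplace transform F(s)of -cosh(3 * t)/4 -s/(4 * s^2-36)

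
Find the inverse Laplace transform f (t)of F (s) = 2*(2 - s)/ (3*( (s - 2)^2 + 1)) -2*exp (2*t)*cos (t)/3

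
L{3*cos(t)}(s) 3*s/(s^2 + 1)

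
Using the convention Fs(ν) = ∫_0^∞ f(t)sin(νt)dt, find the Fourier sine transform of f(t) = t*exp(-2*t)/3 4*ν/(3*(ν^2 + 4)^2)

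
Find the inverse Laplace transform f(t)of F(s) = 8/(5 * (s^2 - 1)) 8 * sinh(t)/5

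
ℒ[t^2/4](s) 1/(2*s^3)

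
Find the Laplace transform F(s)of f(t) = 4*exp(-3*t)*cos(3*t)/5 4*(s + 3)/(5*((s + 3)^2 + 9))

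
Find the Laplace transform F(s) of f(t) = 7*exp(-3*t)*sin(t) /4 7/(4*((s + 3) ^2 + 1) ) 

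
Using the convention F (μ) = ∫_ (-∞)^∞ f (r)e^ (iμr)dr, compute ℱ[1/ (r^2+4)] pi * exp (-2 * Abs (μ))/2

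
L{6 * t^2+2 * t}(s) 12/s^3+2/s^2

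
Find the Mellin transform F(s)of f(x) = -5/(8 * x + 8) -5 * pi * csc(pi * s)/8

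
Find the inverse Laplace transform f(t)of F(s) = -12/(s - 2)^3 -6*t^2*exp(2*t)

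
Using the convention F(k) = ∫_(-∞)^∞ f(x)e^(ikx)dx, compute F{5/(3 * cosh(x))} 5 * pi/(3 * cosh(pi * k/2))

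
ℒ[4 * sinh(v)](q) 4/(q^2 - 1) 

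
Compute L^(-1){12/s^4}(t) 2*t^3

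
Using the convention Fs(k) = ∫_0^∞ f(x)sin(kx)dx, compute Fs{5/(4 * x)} 5 * pi/8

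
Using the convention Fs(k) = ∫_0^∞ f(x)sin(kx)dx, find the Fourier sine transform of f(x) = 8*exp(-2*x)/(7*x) 8*atan(k/2)/7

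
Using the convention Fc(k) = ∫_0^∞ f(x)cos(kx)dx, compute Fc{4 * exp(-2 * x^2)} sqrt(2) * sqrt(pi) * exp(-k^2/8)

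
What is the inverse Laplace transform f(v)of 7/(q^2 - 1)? 7 * sinh(v)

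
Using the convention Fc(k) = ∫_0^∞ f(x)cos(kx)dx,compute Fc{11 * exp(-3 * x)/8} 33/(8 * (k^2 + 9))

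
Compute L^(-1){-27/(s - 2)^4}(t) -9*t^3*exp(2*t)/2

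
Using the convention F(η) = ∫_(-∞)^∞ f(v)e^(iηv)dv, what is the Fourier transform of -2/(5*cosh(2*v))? -pi/(5*cosh(pi*η/4))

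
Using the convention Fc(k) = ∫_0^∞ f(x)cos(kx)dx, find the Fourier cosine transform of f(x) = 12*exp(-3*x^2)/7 2*sqrt(3)*sqrt(pi)*exp(-k^2/12)/7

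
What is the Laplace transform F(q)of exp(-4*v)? 1/(q + 4)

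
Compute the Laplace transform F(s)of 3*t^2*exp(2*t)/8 3/(4*(s - 2)^3)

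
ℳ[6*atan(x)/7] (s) -3*pi*sec(pi*s/2)/(7*s)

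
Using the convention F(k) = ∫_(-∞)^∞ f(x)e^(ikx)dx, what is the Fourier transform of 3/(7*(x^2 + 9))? pi*exp(-3*Abs(k))/7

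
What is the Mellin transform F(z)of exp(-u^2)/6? gamma(z/2)/12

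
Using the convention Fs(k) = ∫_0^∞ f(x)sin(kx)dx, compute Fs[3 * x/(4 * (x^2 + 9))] 3 * pi * exp(-3 * k)/8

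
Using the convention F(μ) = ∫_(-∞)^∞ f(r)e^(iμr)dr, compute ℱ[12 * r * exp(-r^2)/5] 6 * I * sqrt(pi) * μ * exp(-μ^2/4)/5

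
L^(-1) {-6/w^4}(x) -x^3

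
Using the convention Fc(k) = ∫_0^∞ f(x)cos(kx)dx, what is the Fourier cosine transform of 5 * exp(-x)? 5/(k^2 + 1)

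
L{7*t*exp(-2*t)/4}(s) 7/(4*(s + 2)^2)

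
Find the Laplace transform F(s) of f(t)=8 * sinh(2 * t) 16/(s^2 - 4) 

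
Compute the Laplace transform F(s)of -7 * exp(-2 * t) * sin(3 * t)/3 -7/((s + 2)^2 + 9)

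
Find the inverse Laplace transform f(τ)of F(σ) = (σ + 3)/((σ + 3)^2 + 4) exp(-3*τ)*cos(2*τ)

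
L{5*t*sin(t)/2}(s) 5*s/(s^2 + 1)^2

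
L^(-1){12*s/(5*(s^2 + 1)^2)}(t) 6*t*sin(t)/5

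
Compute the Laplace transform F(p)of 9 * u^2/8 9/(4 * p^3)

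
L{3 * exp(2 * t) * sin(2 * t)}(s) 6/((s - 2)^2+4)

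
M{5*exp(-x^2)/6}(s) 5*gamma(s/2)/12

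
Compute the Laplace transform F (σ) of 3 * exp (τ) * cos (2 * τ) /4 3 * (σ - 1) / (4 * ( (σ - 1) ^2+4) ) 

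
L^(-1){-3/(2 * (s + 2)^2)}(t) -3 * t * exp(-2 * t)/2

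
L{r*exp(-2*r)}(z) (z + 2)^(-2)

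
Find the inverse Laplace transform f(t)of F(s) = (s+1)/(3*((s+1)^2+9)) exp(-t)*cos(3*t)/3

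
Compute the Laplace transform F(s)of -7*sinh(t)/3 -7/(3*s^2 - 3)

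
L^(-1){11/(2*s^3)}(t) 11*t^2/4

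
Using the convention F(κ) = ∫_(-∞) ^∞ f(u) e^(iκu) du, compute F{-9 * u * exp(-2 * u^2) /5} -9 * sqrt(2) * I * sqrt(pi) * κ * exp(-κ^2/8) /40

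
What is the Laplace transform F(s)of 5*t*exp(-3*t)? 5/(s + 3)^2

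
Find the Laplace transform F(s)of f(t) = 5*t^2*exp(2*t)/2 5/(s - 2)^3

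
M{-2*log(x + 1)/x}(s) 2*pi*csc(pi*s)/(s - 1)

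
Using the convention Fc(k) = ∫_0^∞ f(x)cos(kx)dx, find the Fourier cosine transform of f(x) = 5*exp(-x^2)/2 5*sqrt(pi)*exp(-k^2/4)/4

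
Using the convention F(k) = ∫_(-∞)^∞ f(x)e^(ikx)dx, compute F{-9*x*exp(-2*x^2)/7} -9*sqrt(2)*I*sqrt(pi)*k*exp(-k^2/8)/56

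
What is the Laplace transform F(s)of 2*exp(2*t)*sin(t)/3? 2/(3*((s - 2)^2 + 1))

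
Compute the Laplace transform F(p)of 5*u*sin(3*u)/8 15*p/(4*(p^2 + 9)^2)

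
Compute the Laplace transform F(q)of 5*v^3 30/q^4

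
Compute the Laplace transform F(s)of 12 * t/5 12/(5 * s^2)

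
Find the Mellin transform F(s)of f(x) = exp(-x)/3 gamma(s)/3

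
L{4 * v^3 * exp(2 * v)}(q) 24/(q - 2)^4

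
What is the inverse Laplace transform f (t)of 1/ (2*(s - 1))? exp (t)/2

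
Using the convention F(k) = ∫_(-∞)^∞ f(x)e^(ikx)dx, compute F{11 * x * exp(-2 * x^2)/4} 11 * sqrt(2) * I * sqrt(pi) * k * exp(-k^2/8)/32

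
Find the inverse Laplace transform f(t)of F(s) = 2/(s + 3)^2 2 * t * exp(-3 * t)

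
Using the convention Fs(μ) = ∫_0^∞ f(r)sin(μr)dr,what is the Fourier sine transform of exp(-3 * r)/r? atan(μ/3)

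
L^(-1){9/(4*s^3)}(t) 9*t^2/8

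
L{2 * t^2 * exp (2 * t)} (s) 4/ (s - 2)^3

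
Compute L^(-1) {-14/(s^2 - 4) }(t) -7*sinh(2*t) 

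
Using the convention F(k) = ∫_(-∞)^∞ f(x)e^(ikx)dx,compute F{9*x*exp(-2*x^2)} 9*sqrt(2)*I*sqrt(pi)*k*exp(-k^2/8)/8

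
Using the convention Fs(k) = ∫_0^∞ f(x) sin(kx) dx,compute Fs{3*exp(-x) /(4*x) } 3*atan(k) /4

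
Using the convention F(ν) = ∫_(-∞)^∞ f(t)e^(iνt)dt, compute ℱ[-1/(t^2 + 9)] -pi*exp(-3*Abs(ν))/3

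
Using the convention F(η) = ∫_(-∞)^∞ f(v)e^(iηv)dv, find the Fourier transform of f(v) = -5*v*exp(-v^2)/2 -5*I*sqrt(pi)*η*exp(-η^2/4)/4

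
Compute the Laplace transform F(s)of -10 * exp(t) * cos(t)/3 10 * (1 - s)/(3 * ((s - 1)^2 + 1))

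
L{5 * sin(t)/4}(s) 5/(4 * (s^2 + 1))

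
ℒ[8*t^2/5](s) 16/(5*s^3)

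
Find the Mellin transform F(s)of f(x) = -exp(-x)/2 -gamma(s)/2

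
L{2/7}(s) 2/(7*s)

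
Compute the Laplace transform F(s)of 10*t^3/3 20/s^4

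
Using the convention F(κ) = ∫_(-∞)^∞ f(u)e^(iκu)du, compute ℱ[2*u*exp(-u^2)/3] I*sqrt(pi)*κ*exp(-κ^2/4)/3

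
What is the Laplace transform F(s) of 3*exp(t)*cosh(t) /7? 3*(s - 1) /(7*s*(s - 2) ) 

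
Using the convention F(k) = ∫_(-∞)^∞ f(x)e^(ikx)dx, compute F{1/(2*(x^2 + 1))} pi*exp(-Abs(k))/2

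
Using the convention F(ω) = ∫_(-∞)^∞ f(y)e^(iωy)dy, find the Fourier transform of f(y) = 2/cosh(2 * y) pi/cosh(pi * ω/4)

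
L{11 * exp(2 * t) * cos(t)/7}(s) 11 * (s - 2)/(7 * ((s - 2)^2 + 1))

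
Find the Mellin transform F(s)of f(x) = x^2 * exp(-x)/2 gamma(s + 2)/2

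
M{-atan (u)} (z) pi*sec (pi*z/2)/ (2*z)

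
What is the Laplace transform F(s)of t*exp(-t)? (s + 1)^(-2)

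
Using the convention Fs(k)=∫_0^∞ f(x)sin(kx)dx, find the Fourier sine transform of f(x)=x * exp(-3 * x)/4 3 * k/(2 * (k^2+9)^2)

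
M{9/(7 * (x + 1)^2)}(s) -9 * pi * (s - 1)/(7 * sin(pi * s))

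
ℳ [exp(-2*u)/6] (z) gamma(z)/(6*2^z)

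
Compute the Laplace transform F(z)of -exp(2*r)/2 -1/(2*z - 4)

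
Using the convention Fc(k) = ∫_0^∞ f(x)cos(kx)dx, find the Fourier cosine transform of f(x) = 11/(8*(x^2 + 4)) 11*pi*exp(-2*k)/32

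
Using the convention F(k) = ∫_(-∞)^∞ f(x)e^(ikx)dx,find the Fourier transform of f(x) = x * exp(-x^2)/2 I * sqrt(pi) * k * exp(-k^2/4)/4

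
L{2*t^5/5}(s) 48/s^6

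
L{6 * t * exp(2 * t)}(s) 6/(s - 2)^2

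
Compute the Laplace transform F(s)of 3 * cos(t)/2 3 * s/(2 * (s^2 + 1))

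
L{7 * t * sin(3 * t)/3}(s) 14 * s/(s^2 + 9)^2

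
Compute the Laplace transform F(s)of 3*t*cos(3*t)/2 3*(s^2 - 9)/(2*(s^2 + 9)^2)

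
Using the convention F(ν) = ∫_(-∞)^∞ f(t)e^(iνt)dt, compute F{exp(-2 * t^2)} sqrt(2) * sqrt(pi) * exp(-ν^2/8)/2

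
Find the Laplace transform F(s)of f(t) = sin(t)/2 1/(2*(s^2 + 1))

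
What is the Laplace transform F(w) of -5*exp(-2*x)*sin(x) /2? -5/(2*(w + 2) ^2 + 2) 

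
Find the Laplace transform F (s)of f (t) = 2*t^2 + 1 1/s + 4/s^3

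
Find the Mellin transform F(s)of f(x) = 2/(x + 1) 2*pi*csc(pi*s)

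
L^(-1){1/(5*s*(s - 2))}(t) exp(t)*sinh(t)/5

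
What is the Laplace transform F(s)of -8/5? -8/(5*s)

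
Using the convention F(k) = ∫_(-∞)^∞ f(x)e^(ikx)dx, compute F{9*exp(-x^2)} 9*sqrt(pi)*exp(-k^2/4)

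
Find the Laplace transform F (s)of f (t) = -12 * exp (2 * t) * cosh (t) 12 * (2 - s)/ ( (s - 2)^2 - 1)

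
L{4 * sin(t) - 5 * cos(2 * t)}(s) 4/(s^2+1) - 5 * s/(s^2+4)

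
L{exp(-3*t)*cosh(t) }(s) (s + 3) /((s + 3) ^2 - 1) 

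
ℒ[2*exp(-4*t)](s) 2/(s + 4)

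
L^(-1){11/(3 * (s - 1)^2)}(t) 11 * t * exp(t)/3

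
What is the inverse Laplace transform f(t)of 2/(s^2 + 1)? 2 * sin(t)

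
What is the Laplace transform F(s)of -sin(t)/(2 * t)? -atan(1/s)/2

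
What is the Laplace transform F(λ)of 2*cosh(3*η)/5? 2*λ/(5*(λ^2-9))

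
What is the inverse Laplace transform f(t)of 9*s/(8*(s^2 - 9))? 9*cosh(3*t)/8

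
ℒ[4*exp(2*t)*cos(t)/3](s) 4*(s - 2)/(3*((s - 2)^2 + 1))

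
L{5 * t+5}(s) 5/s+5/s^2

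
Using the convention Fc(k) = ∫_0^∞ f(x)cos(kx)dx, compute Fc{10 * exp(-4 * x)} 40/(k^2 + 16)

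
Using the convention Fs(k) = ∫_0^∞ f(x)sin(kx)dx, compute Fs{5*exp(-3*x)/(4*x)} 5*atan(k/3)/4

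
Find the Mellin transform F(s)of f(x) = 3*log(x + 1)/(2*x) -3*pi*csc(pi*s)/(2*s - 2)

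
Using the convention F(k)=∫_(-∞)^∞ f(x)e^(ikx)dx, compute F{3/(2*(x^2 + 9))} pi*exp(-3*Abs(k))/2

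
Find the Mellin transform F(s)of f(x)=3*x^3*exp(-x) 3*gamma(s + 3)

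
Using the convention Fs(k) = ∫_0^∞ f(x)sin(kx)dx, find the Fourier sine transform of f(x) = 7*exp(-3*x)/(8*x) 7*atan(k/3)/8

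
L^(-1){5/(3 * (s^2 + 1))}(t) 5 * sin(t)/3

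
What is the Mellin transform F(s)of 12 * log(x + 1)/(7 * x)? -12 * pi * csc(pi * s)/(7 * s - 7)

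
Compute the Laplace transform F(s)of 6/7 6/(7 * s)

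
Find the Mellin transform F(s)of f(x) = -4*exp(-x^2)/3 -2*gamma(s/2)/3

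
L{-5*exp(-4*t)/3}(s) -5/(3*s + 12)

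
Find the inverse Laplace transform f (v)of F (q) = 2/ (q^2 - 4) sinh (2*v)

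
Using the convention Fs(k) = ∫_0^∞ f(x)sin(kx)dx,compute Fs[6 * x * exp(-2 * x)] 24 * k/(k^2 + 4)^2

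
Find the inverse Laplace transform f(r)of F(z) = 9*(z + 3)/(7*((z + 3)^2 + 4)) 9*exp(-3*r)*cos(2*r)/7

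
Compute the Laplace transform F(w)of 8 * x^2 16/w^3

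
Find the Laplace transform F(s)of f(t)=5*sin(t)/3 5/(3*(s^2 + 1))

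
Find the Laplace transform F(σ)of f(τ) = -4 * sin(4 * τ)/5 -16/(5 * σ^2+80)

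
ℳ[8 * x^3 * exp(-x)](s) 8 * gamma(s + 3)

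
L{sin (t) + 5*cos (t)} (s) 1/ (s^2 + 1) + 5*s/ (s^2 + 1)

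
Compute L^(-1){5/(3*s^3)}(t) 5*t^2/6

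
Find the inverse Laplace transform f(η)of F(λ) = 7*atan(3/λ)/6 7*sin(3*η)/(6*η)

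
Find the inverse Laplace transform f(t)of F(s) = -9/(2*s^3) -9*t^2/4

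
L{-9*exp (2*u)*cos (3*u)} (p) 9*(2 - p)/ ( (p - 2)^2 + 9)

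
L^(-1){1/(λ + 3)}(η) exp(-3 * η)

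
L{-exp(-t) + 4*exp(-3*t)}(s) 4/(s + 3)-1/(s + 1)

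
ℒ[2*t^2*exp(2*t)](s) 4/(s - 2)^3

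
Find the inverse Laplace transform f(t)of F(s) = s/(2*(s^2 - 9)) cosh(3*t)/2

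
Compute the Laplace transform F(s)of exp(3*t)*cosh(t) (s - 3)/((s - 3)^2 - 1)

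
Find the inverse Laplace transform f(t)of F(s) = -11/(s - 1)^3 -11 * t^2 * exp(t)/2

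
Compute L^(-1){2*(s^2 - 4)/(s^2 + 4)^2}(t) 2*t*cos(2*t)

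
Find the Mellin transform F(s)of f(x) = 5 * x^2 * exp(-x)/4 5 * gamma(s + 2)/4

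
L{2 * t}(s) 2/s^2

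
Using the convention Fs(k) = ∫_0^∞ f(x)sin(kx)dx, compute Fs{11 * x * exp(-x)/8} 11 * k/(4 * (k^2 + 1)^2)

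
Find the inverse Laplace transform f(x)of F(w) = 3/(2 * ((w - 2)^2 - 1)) 3 * exp(2 * x) * sinh(x)/2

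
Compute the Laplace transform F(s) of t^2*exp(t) 2/(s - 1) ^3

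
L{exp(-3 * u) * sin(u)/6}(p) 1/(6 * ((p+3)^2+1))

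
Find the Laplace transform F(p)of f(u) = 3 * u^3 18/p^4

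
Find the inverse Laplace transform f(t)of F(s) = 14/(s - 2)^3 7*t^2*exp(2*t)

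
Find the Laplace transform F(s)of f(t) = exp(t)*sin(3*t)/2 3/(2*((s - 1)^2 + 9))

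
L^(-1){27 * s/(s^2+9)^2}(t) 9 * t * sin(3 * t)/2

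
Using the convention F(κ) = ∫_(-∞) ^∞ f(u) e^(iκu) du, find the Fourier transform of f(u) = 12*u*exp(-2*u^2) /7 3*sqrt(2)*I*sqrt(pi)*κ*exp(-κ^2/8) /14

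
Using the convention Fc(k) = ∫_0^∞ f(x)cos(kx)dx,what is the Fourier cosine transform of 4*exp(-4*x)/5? 16/(5*(k^2 + 16))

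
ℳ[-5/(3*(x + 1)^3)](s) -5*pi*(s - 2)*(s - 1)/(6*sin(pi*s))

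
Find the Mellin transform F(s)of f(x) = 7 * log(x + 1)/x -7 * pi * csc(pi * s)/(s - 1)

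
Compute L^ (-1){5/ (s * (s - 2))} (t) 5 * exp (t) * sinh (t)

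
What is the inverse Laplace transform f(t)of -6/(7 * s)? -6/7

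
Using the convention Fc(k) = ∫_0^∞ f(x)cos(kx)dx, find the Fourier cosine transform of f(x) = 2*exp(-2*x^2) sqrt(2)*sqrt(pi)*exp(-k^2/8)/2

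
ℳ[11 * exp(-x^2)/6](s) 11 * gamma(s/2)/12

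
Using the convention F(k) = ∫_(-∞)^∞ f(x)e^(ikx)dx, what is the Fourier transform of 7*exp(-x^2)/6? 7*sqrt(pi)*exp(-k^2/4)/6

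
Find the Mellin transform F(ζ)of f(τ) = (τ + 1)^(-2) (-pi*ζ + pi)/sin(pi*ζ)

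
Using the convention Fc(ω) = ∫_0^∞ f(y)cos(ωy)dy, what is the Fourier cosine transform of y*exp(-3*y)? (9 - ω^2)/(ω^2 + 9)^2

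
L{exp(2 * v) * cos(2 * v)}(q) (q - 2)/((q - 2)^2 + 4)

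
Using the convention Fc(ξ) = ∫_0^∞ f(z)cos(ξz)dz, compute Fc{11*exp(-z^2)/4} 11*sqrt(pi)*exp(-ξ^2/4)/8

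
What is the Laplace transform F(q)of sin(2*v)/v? atan(2/q)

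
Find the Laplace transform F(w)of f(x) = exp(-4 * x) 1/(w + 4)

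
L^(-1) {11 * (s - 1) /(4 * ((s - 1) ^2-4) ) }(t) 11 * exp(t) * cosh(2 * t) /4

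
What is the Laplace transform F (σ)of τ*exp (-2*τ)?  (σ + 2)^ (-2)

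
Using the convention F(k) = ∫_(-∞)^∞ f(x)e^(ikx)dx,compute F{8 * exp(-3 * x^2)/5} 8 * sqrt(3) * sqrt(pi) * exp(-k^2/12)/15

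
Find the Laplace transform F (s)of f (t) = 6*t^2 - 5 12/s^3 - 5/s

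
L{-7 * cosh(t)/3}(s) -7 * s/(3 * s^2 - 3)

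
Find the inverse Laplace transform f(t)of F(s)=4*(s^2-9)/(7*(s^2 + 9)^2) 4*t*cos(3*t)/7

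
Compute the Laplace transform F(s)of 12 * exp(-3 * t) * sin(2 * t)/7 24/(7 * ((s + 3)^2 + 4))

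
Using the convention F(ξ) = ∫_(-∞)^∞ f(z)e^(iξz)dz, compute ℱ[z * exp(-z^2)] I * sqrt(pi) * ξ * exp(-ξ^2/4)/2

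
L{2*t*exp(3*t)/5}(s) 2/(5*(s - 3)^2)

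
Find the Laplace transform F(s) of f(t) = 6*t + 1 6/s^2 + 1/s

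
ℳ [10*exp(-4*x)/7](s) 10*gamma(s)/(7*2^(2*s))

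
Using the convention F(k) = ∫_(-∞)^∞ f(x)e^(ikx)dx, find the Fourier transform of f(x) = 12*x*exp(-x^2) 6*I*sqrt(pi)*k*exp(-k^2/4)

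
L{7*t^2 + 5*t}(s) 14/s^3 + 5/s^2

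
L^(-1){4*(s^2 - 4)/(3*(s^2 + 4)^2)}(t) 4*t*cos(2*t)/3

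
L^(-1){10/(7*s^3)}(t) 5*t^2/7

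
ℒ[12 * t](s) 12/s^2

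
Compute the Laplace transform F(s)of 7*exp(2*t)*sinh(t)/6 7/(6*((s - 2)^2 - 1))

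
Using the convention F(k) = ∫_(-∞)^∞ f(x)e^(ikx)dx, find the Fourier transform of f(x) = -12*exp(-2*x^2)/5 -6*sqrt(2)*sqrt(pi)*exp(-k^2/8)/5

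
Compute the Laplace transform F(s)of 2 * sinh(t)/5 2/(5 * (s^2 - 1))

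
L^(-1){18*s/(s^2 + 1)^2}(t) 9*t*sin(t)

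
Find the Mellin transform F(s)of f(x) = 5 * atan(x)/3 -5 * pi * sec(pi * s/2)/(6 * s)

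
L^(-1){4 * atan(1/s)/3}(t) 4 * sin(t)/(3 * t)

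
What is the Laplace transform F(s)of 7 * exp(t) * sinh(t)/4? 7/(4 * s * (s - 2))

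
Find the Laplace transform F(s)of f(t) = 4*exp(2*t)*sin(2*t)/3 8/(3*((s - 2)^2+4))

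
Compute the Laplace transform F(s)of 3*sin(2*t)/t 3*atan(2/s)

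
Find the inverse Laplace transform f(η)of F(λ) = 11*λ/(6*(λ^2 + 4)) 11*cos(2*η)/6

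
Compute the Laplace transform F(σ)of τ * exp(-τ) (σ + 1)^(-2)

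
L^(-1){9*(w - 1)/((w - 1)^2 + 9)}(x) 9*exp(x)*cos(3*x)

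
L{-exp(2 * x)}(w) -1/(w - 2)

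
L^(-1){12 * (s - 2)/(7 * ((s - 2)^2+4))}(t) 12 * exp(2 * t) * cos(2 * t)/7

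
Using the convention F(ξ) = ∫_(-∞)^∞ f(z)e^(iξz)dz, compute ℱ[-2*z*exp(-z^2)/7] -I*sqrt(pi)*ξ*exp(-ξ^2/4)/7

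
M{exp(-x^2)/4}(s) gamma(s/2)/8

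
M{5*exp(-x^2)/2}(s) 5*gamma(s/2)/4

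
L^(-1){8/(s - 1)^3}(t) 4*t^2*exp(t)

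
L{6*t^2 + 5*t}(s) 12/s^3 + 5/s^2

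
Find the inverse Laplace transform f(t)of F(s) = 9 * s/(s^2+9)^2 3 * t * sin(3 * t)/2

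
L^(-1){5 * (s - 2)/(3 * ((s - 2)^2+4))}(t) 5 * exp(2 * t) * cos(2 * t)/3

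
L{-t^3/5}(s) -6/(5*s^4)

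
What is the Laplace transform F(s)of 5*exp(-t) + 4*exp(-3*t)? 4/(s + 3) + 5/(s + 1)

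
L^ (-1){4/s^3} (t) 2 * t^2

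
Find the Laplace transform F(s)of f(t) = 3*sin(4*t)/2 6/(s^2 + 16)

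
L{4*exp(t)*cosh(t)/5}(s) 4*(s - 1)/(5*s*(s - 2))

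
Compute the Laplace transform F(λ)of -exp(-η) -1/(λ + 1)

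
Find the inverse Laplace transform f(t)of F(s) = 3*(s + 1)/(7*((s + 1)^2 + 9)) 3*exp(-t)*cos(3*t)/7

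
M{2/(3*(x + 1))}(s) 2*pi*csc(pi*s)/3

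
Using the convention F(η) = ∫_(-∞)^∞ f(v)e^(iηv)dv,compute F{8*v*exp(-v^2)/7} 4*I*sqrt(pi)*η*exp(-η^2/4)/7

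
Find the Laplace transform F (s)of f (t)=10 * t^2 20/s^3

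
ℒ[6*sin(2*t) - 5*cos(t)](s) 12/(s^2+4) - 5*s/(s^2+1)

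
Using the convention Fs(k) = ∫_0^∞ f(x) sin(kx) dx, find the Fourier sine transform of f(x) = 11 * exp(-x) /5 11 * k/(5 * (k^2 + 1) ) 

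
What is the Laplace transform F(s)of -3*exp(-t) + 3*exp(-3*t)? 3/(s + 3) - 3/(s + 1)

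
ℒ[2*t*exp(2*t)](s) 2/(s - 2)^2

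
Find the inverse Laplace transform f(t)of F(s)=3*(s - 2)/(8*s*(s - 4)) 3*exp(2*t)*cosh(2*t)/8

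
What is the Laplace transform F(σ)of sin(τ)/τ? atan(1/σ)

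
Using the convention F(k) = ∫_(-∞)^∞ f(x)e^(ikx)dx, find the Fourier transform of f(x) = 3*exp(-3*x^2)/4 sqrt(3)*sqrt(pi)*exp(-k^2/12)/4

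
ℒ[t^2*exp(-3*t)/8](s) 1/(4*(s + 3)^3)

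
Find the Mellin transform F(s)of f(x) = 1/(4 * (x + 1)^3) pi * (s - 2) * (s - 1)/(8 * sin(pi * s))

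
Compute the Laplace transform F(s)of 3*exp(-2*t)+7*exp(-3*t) 7/(s+3)+3/(s+2)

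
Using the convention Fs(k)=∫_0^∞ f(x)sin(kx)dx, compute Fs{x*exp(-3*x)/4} 3*k/(2*(k^2 + 9)^2)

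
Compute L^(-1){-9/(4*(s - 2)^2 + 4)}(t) -9*exp(2*t)*sin(t)/4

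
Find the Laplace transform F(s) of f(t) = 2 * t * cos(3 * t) 2 * (s^2 - 9) /(s^2 + 9) ^2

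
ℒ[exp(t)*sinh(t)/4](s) 1/(4*s*(s - 2))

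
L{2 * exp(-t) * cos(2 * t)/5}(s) 2 * (s + 1)/(5 * ((s + 1)^2 + 4))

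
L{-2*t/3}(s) -2/(3*s^2)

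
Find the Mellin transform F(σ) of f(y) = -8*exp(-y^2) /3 -4*gamma(σ/2) /3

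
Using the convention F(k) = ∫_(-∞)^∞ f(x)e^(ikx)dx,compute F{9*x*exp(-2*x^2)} 9*sqrt(2)*I*sqrt(pi)*k*exp(-k^2/8)/8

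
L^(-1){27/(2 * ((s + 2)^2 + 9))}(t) 9 * exp(-2 * t) * sin(3 * t)/2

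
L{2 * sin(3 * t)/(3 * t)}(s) 2 * atan(3/s)/3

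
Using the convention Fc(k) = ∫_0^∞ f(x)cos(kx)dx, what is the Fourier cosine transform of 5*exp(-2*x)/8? 5/(4*(k^2+4))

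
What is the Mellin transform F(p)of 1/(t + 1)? pi*csc(pi*p)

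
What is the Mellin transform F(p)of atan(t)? -pi*sec(pi*p/2)/(2*p)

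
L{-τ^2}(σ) -2/σ^3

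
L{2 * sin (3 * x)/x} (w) 2 * atan (3/w)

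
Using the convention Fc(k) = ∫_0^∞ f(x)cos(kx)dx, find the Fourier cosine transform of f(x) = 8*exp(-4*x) 32/(k^2 + 16)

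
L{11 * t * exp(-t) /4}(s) 11/(4 * (s + 1) ^2) 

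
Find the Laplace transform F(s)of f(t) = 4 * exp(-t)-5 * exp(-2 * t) 4/(s + 1)-5/(s + 2)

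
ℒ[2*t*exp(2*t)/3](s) 2/(3*(s - 2)^2)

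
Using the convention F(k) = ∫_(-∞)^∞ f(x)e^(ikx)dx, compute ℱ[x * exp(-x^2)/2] I * sqrt(pi) * k * exp(-k^2/4)/4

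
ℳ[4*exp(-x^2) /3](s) 2*gamma(s/2) /3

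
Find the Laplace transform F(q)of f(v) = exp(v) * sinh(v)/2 1/(2 * q * (q - 2))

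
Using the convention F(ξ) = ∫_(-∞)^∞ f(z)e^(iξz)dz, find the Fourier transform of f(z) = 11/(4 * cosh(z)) 11 * pi/(4 * cosh(pi * ξ/2))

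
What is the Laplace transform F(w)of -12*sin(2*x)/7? -24/(7*w^2+28)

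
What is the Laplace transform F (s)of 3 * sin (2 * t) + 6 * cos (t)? 6 * s/ (s^2 + 1) + 6/ (s^2 + 4)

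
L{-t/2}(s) -1/(2*s^2)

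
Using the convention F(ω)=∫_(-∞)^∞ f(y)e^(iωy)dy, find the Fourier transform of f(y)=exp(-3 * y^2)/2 sqrt(3) * sqrt(pi) * exp(-ω^2/12)/6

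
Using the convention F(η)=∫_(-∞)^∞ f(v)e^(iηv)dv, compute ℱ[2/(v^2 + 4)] pi * exp(-2 * Abs(η))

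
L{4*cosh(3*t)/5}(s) 4*s/(5*(s^2-9))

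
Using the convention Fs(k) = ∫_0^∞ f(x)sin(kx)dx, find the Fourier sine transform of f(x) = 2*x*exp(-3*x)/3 4*k/(k^2+9)^2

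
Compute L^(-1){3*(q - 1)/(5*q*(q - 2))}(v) 3*exp(v)*cosh(v)/5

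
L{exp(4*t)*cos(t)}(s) (s - 4)/((s - 4)^2 + 1)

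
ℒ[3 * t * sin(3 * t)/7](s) 18 * s/(7 * (s^2 + 9)^2)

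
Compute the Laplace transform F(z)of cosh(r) z/(z^2 - 1)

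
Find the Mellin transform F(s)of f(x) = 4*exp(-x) 4*gamma(s)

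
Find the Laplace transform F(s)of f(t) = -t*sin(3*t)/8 -3*s/(4*(s^2+9)^2)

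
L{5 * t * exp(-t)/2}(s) 5/(2 * (s + 1)^2)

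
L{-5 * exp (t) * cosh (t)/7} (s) 5 * (1 - s)/ (7 * s * (s - 2))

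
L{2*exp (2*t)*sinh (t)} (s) 2/ ( (s - 2)^2 - 1)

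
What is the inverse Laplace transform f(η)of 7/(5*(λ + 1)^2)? 7*η*exp(-η)/5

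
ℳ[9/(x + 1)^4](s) 3 * gamma(s) * gamma(4 - s)/2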